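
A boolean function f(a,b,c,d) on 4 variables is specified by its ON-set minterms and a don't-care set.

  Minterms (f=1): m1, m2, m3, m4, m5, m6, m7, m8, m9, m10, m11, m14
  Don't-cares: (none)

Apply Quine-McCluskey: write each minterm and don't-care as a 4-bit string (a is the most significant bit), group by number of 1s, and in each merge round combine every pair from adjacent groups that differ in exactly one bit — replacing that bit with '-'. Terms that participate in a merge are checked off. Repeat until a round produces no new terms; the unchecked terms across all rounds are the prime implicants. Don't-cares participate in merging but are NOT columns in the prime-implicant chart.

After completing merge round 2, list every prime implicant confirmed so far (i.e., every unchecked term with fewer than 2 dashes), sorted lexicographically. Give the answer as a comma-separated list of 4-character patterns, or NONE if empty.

NONE

size-2^0 implicants → 0001(✓)  0010(✓)  0011(✓)  0100(✓)  0101(✓)  0110(✓)  0111(✓)  1000(✓)  1001(✓)  1010(✓)  1011(✓)  1110(✓)
size-2^1 implicants → -001(✓)  -010(✓)  -011(✓)  -110(✓)  0-01(✓)  0-10(✓)  0-11(✓)  00-1(✓)  001-(✓)  01-0(✓)  01-1(✓)  010-(✓)  011-(✓)  1-10(✓)  10-0(✓)  10-1(✓)  100-(✓)  101-(✓)
size-2^2 implicants → --10  -0-1  -01-  0--1  0-1-  01--  10--
Unchecked terms (primes): --10, -0-1, -01-, 0--1, 0-1-, 01--, 10--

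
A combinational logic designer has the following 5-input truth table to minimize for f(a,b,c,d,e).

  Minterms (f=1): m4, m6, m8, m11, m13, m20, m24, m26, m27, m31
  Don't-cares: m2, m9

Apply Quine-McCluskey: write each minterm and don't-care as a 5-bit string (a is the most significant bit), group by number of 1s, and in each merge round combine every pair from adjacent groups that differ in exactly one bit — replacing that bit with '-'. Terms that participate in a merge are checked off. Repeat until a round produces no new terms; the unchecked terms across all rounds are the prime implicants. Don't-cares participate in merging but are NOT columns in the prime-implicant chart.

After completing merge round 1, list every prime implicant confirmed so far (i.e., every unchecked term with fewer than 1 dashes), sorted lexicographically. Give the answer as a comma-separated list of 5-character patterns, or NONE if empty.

NONE

[col 0] 00010*, 00100*, 00110*, 01000*, 01001*, 01011*, 01101*, 10100*, 11000*, 11010*, 11011*, 11111*
[col 1] -0100, -1000, -1011, 00-10, 001-0, 01-01, 010-1, 0100-, 11-11, 110-0, 1101-
Prime implicants: -0100, -1000, -1011, 00-10, 001-0, 01-01, 010-1, 0100-, 11-11, 110-0, 1101-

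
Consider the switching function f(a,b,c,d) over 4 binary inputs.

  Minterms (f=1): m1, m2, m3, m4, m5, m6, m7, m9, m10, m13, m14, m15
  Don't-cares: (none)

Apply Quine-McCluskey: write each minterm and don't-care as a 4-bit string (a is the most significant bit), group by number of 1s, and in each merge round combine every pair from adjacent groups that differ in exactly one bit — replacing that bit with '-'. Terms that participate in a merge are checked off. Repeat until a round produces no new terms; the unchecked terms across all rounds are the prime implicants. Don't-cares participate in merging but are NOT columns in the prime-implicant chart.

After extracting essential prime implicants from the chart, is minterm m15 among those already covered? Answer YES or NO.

NO

[col 0] 0001*, 0010*, 0011*, 0100*, 0101*, 0110*, 0111*, 1001*, 1010*, 1101*, 1110*, 1111*
[col 1] -001*, -010*, -101*, -110*, -111*, 0-01*, 0-10*, 0-11*, 00-1*, 001-*, 01-0*, 01-1*, 010-*, 011-*, 1-01*, 1-10*, 11-1*, 111-*
[col 2] --01, --10, -1-1, -11-, 0--1, 0-1-, 01--
Prime implicants: --01, --10, -1-1, -11-, 0--1, 0-1-, 01--
PI chart (minterm → PIs covering it):
  1 | --01,0--1
  2 | --10,0-1-
  3 | 0--1,0-1-
  4 | 01--  (sole → essential)
  5 | --01,-1-1,0--1,01--
  6 | --10,-11-,0-1-,01--
  7 | -1-1,-11-,0--1,0-1-,01--
  9 | --01  (sole → essential)
  10 | --10  (sole → essential)
  13 | --01,-1-1
  14 | --10,-11-
  15 | -1-1,-11-
Essential prime implicants: --01, --10, 01--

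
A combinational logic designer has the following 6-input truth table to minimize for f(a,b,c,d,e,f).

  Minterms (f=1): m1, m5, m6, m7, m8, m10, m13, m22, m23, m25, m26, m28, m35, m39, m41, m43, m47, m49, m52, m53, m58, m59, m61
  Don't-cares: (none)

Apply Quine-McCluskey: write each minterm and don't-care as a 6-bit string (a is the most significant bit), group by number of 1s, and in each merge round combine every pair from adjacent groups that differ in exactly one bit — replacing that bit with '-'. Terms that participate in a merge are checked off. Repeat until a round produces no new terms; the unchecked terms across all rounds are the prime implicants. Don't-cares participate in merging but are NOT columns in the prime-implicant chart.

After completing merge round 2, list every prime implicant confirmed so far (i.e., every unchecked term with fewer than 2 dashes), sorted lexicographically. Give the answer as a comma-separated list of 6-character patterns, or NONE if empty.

-00111, -11010, 0-1010, 00-101, 000-01, 0001-1, 0010-0, 011001, 011100, 1-1011, 1010-1, 11-101, 110-01, 11010-, 11101-

size-2^0 implicants → 000001(✓)  000101(✓)  000110(✓)  000111(✓)  001000(✓)  001010(✓)  001101(✓)  010110(✓)  010111(✓)  011001  011010(✓)  011100  100011(✓)  100111(✓)  101001(✓)  101011(✓)  101111(✓)  110001(✓)  110100(✓)  110101(✓)  111010(✓)  111011(✓)  111101(✓)
size-2^1 implicants → -00111  -11010  0-0110(✓)  0-0111(✓)  0-1010  00-101  000-01  0001-1  00011-(✓)  0010-0  01011-(✓)  1-1011  10-011(✓)  10-111(✓)  100-11(✓)  101-11(✓)  1010-1  11-101  110-01  11010-  11101-
size-2^2 implicants → 0-011-  10--11
Unchecked terms (primes): -00111, -11010, 0-011-, 0-1010, 00-101, 000-01, 0001-1, 0010-0, 011001, 011100, 1-1011, 10--11, 1010-1, 11-101, 110-01, 11010-, 11101-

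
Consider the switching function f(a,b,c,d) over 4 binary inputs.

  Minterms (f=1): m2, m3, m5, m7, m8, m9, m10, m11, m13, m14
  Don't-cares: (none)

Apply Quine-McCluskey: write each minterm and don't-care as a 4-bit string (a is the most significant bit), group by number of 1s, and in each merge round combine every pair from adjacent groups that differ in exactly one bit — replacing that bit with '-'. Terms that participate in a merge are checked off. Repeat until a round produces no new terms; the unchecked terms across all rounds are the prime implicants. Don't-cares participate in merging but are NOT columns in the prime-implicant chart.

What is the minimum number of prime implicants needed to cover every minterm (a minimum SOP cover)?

[col 0] 0010*, 0011*, 0101*, 0111*, 1000*, 1001*, 1010*, 1011*, 1101*, 1110*
[col 1] -010*, -011*, -101, 0-11, 001-*, 01-1, 1-01, 1-10, 10-0*, 10-1*, 100-*, 101-*
[col 2] -01-, 10--
Prime implicants: -01-, -101, 0-11, 01-1, 1-01, 1-10, 10--
PI chart (minterm → PIs covering it):
  2 | -01-  (sole → essential)
  3 | -01-,0-11
  5 | -101,01-1
  7 | 0-11,01-1
  8 | 10--  (sole → essential)
  9 | 1-01,10--
  10 | -01-,1-10,10--
  11 | -01-,10--
  13 | -101,1-01
  14 | 1-10  (sole → essential)
Essential prime implicants: -01-, 1-10, 10--
Petrick residual → -101, 0-11
Minimum SOP uses 5 PIs: b'c + bc'd + a'cd + acd' + ab'

5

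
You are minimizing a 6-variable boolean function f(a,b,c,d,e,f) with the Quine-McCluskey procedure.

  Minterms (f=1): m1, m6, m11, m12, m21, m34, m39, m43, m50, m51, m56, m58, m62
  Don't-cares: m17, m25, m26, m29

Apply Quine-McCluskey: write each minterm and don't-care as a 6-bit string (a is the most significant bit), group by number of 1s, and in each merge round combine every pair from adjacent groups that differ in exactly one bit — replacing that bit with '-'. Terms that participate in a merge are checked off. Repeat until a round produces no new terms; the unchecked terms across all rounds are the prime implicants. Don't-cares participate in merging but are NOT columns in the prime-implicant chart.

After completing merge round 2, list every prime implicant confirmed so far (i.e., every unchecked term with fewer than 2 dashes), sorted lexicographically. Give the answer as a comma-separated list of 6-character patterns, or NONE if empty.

-01011, -11010, 0-0001, 000110, 001100, 1-0010, 100111, 11-010, 11001-, 111-10, 1110-0

[col 0] 000001*, 000110, 001011*, 001100, 010001*, 010101*, 011001*, 011010*, 011101*, 100010*, 100111, 101011*, 110010*, 110011*, 111000*, 111010*, 111110*
[col 1] -01011, -11010, 0-0001, 01-001*, 01-101*, 010-01*, 011-01*, 1-0010, 11-010, 11001-, 111-10, 1110-0
[col 2] 01--01
Prime implicants: -01011, -11010, 0-0001, 000110, 001100, 01--01, 1-0010, 100111, 11-010, 11001-, 111-10, 1110-0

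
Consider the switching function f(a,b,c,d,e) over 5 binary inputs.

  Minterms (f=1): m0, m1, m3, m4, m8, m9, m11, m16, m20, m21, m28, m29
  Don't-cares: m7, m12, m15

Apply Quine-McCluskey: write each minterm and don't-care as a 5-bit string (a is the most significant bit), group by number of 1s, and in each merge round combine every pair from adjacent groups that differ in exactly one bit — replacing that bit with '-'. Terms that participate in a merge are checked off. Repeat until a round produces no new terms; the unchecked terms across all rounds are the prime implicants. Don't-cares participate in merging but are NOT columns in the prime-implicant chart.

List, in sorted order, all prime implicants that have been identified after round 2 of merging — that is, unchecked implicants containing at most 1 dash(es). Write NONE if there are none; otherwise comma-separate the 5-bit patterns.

size-2^0 implicants → 00000(✓)  00001(✓)  00011(✓)  00100(✓)  00111(✓)  01000(✓)  01001(✓)  01011(✓)  01100(✓)  01111(✓)  10000(✓)  10100(✓)  10101(✓)  11100(✓)  11101(✓)
size-2^1 implicants → -0000(✓)  -0100(✓)  -1100(✓)  0-000(✓)  0-001(✓)  0-011(✓)  0-100(✓)  0-111(✓)  00-00(✓)  00-11(✓)  000-1(✓)  0000-(✓)  01-00(✓)  01-11(✓)  010-1(✓)  0100-(✓)  1-100(✓)  1-101(✓)  10-00(✓)  1010-(✓)  1110-(✓)
size-2^2 implicants → --100  -0-00  0--00  0--11  0-0-1  0-00-  1-10-
Unchecked terms (primes): --100, -0-00, 0--00, 0--11, 0-0-1, 0-00-, 1-10-

NONE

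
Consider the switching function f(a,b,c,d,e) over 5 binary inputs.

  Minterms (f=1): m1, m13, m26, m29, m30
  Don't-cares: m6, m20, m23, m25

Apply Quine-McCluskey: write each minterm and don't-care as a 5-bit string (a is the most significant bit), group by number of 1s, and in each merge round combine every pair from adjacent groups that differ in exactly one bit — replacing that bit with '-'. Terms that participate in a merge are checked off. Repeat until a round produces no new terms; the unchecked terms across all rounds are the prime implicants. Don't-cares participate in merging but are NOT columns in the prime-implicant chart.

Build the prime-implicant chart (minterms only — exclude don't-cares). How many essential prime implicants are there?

[col 0] 00001, 00110, 01101*, 10100, 10111, 11001*, 11010*, 11101*, 11110*
[col 1] -1101, 11-01, 11-10
Prime implicants: -1101, 00001, 00110, 10100, 10111, 11-01, 11-10
PI chart (minterm → PIs covering it):
  1 | 00001  (sole → essential)
  13 | -1101  (sole → essential)
  26 | 11-10  (sole → essential)
  29 | -1101,11-01
  30 | 11-10  (sole → essential)
Essential prime implicants: -1101, 00001, 11-10

3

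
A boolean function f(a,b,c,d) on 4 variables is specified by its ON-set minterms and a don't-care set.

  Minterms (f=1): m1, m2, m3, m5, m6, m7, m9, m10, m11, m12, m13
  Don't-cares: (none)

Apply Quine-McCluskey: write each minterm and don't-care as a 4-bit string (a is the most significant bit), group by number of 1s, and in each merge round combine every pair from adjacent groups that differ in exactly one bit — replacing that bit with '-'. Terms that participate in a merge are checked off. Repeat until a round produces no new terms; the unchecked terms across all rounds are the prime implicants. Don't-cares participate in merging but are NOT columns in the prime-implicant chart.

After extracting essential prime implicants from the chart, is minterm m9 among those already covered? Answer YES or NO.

size-2^0 implicants → 0001(✓)  0010(✓)  0011(✓)  0101(✓)  0110(✓)  0111(✓)  1001(✓)  1010(✓)  1011(✓)  1100(✓)  1101(✓)
size-2^1 implicants → -001(✓)  -010(✓)  -011(✓)  -101(✓)  0-01(✓)  0-10(✓)  0-11(✓)  00-1(✓)  001-(✓)  01-1(✓)  011-(✓)  1-01(✓)  10-1(✓)  101-(✓)  110-
size-2^2 implicants → --01  -0-1  -01-  0--1  0-1-
Unchecked terms (primes): --01, -0-1, -01-, 0--1, 0-1-, 110-
Minterm coverage:
  m1 ⊆ --01,-0-1,0--1
  m2 ⊆ -01-,0-1-
  m3 ⊆ -0-1,-01-,0--1,0-1-
  m5 ⊆ --01,0--1
  m6 ⊆ 0-1- [E]
  m7 ⊆ 0--1,0-1-
  m9 ⊆ --01,-0-1
  m10 ⊆ -01- [E]
  m11 ⊆ -0-1,-01-
  m12 ⊆ 110- [E]
  m13 ⊆ --01,110-
E = {-01-, 0-1-, 110-}

NO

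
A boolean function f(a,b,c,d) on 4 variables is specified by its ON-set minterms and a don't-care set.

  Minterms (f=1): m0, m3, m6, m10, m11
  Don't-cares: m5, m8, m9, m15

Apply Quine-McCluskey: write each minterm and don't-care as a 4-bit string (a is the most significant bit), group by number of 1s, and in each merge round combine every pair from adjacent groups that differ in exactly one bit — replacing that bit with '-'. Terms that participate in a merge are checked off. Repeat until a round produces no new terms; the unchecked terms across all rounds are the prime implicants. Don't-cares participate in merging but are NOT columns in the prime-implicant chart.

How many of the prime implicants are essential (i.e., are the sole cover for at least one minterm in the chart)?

4

[col 0] 0000*, 0011*, 0101, 0110, 1000*, 1001*, 1010*, 1011*, 1111*
[col 1] -000, -011, 1-11, 10-0*, 10-1*, 100-*, 101-*
[col 2] 10--
Prime implicants: -000, -011, 0101, 0110, 1-11, 10--
PI chart (minterm → PIs covering it):
  0 | -000  (sole → essential)
  3 | -011  (sole → essential)
  6 | 0110  (sole → essential)
  10 | 10--  (sole → essential)
  11 | -011,1-11,10--
Essential prime implicants: -000, -011, 0110, 10--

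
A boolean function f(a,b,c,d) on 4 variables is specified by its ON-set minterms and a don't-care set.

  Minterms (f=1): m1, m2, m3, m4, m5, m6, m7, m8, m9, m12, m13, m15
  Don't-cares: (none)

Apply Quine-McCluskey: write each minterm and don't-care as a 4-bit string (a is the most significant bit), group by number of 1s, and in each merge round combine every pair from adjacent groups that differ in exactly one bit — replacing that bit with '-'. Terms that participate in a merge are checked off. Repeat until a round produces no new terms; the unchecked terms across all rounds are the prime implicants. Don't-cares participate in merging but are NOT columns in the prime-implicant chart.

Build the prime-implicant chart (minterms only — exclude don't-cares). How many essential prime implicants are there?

size-2^0 implicants → 0001(✓)  0010(✓)  0011(✓)  0100(✓)  0101(✓)  0110(✓)  0111(✓)  1000(✓)  1001(✓)  1100(✓)  1101(✓)  1111(✓)
size-2^1 implicants → -001(✓)  -100(✓)  -101(✓)  -111(✓)  0-01(✓)  0-10(✓)  0-11(✓)  00-1(✓)  001-(✓)  01-0(✓)  01-1(✓)  010-(✓)  011-(✓)  1-00(✓)  1-01(✓)  100-(✓)  11-1(✓)  110-(✓)
size-2^2 implicants → --01  -1-1  -10-  0--1  0-1-  01--  1-0-
Unchecked terms (primes): --01, -1-1, -10-, 0--1, 0-1-, 01--, 1-0-
Minterm coverage:
  m1 ⊆ --01,0--1
  m2 ⊆ 0-1- [E]
  m3 ⊆ 0--1,0-1-
  m4 ⊆ -10-,01--
  m5 ⊆ --01,-1-1,-10-,0--1,01--
  m6 ⊆ 0-1-,01--
  m7 ⊆ -1-1,0--1,0-1-,01--
  m8 ⊆ 1-0- [E]
  m9 ⊆ --01,1-0-
  m12 ⊆ -10-,1-0-
  m13 ⊆ --01,-1-1,-10-,1-0-
  m15 ⊆ -1-1 [E]
E = {-1-1, 0-1-, 1-0-}

3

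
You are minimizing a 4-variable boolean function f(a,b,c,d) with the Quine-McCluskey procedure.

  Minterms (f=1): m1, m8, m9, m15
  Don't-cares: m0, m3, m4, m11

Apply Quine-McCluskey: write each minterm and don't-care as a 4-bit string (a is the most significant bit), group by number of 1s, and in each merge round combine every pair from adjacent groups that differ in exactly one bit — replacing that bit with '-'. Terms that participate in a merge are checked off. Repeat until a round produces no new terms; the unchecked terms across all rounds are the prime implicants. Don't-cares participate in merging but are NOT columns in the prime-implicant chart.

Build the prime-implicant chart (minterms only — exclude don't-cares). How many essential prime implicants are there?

[col 0] 0000*, 0001*, 0011*, 0100*, 1000*, 1001*, 1011*, 1111*
[col 1] -000*, -001*, -011*, 0-00, 00-1*, 000-*, 1-11, 10-1*, 100-*
[col 2] -0-1, -00-
Prime implicants: -0-1, -00-, 0-00, 1-11
PI chart (minterm → PIs covering it):
  1 | -0-1,-00-
  8 | -00-  (sole → essential)
  9 | -0-1,-00-
  15 | 1-11  (sole → essential)
Essential prime implicants: -00-, 1-11

2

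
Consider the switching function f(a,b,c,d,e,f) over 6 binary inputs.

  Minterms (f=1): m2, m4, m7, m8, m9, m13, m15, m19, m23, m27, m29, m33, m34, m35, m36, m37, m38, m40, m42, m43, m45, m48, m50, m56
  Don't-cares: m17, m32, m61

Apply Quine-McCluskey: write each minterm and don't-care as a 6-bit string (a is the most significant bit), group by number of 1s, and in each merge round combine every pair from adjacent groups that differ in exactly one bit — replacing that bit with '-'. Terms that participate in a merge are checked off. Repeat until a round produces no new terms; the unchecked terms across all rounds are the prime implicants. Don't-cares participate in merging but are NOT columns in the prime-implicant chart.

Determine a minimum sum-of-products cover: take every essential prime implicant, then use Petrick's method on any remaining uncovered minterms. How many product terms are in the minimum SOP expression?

[col 0] 000010*, 000100*, 000111*, 001000*, 001001*, 001101*, 001111*, 010001*, 010011*, 010111*, 011011*, 011101*, 100000*, 100001*, 100010*, 100011*, 100100*, 100101*, 100110*, 101000*, 101010*, 101011*, 101101*, 110000*, 110010*, 111000*, 111101*
[col 1] -00010, -00100, -01000, -01101*, -11101*, 0-0111, 0-1101*, 00-111, 001-01, 00100-, 0011-1, 01-011, 010-11, 0100-1, 1-0000*, 1-0010*, 1-1000*, 1-1101*, 10-000*, 10-010*, 10-011*, 10-101, 100-00*, 100-01*, 100-10*, 1000-0*, 1000-1*, 10000-*, 10001-*, 1001-0*, 10010-*, 1010-0*, 10101-*, 11-000*, 1100-0*
[col 2] --1101, 1--000, 1-00-0, 10-0-0, 10-01-, 100--0, 100-0-, 1000--
Prime implicants: --1101, -00010, -00100, -01000, 0-0111, 00-111, 001-01, 00100-, 0011-1, 01-011, 010-11, 0100-1, 1--000, 1-00-0, 10-0-0, 10-01-, 10-101, 100--0, 100-0-, 1000--
PI chart (minterm → PIs covering it):
  2 | -00010  (sole → essential)
  4 | -00100  (sole → essential)
  7 | 0-0111,00-111
  8 | -01000,00100-
  9 | 001-01,00100-
  13 | --1101,001-01,0011-1
  15 | 00-111,0011-1
  19 | 01-011,010-11,0100-1
  23 | 0-0111,010-11
  27 | 01-011  (sole → essential)
  29 | --1101  (sole → essential)
  33 | 100-0-,1000--
  34 | -00010,1-00-0,10-0-0,10-01-,100--0,1000--
  35 | 10-01-,1000--
  36 | -00100,100--0,100-0-
  37 | 10-101,100-0-
  38 | 100--0  (sole → essential)
  40 | -01000,1--000,10-0-0
  42 | 10-0-0,10-01-
  43 | 10-01-  (sole → essential)
  45 | --1101,10-101
  48 | 1--000,1-00-0
  50 | 1-00-0  (sole → essential)
  56 | 1--000  (sole → essential)
Essential prime implicants: --1101, -00010, -00100, 01-011, 1--000, 1-00-0, 10-01-, 100--0
Petrick residual → 0-0111, 00-111, 00100-, 100-0-
Minimum SOP uses 12 PIs: cde'f + b'c'd'ef' + b'c'de'f' + a'c'def + a'b'def + a'b'cd'e' + a'bd'ef + ad'e'f' + ac'd'f' + ab'd'e + ab'c'f' + ab'c'e'

12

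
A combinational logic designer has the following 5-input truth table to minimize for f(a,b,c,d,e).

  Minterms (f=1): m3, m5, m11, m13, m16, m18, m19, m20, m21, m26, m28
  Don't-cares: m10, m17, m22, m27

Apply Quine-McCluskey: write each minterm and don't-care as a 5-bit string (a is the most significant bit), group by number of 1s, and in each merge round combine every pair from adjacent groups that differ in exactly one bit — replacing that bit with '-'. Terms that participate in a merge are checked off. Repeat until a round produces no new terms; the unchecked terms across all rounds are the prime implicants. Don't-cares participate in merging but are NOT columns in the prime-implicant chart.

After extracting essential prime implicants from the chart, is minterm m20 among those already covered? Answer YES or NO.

[col 0] 00011*, 00101*, 01010*, 01011*, 01101*, 10000*, 10001*, 10010*, 10011*, 10100*, 10101*, 10110*, 11010*, 11011*, 11100*
[col 1] -0011*, -0101, -1010*, -1011*, 0-011*, 0-101, 0101-*, 1-010*, 1-011*, 1-100, 10-00*, 10-01*, 10-10*, 100-0*, 100-1*, 1000-*, 1001-*, 101-0*, 1010-*, 1101-*
[col 2] --011, -101-, 1-01-, 10--0, 10-0-, 100--
Prime implicants: --011, -0101, -101-, 0-101, 1-01-, 1-100, 10--0, 10-0-, 100--
PI chart (minterm → PIs covering it):
  3 | --011  (sole → essential)
  5 | -0101,0-101
  11 | --011,-101-
  13 | 0-101  (sole → essential)
  16 | 10--0,10-0-,100--
  18 | 1-01-,10--0,100--
  19 | --011,1-01-,100--
  20 | 1-100,10--0,10-0-
  21 | -0101,10-0-
  26 | -101-,1-01-
  28 | 1-100  (sole → essential)
Essential prime implicants: --011, 0-101, 1-100

YES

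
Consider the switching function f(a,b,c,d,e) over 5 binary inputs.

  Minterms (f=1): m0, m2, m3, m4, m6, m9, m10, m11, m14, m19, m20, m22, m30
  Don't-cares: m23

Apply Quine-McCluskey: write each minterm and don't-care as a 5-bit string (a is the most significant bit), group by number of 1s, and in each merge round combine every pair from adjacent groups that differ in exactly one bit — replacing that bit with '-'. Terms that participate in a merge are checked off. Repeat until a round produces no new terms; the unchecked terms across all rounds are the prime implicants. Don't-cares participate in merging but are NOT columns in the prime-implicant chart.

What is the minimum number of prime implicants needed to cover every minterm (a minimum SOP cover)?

size-2^0 implicants → 00000(✓)  00010(✓)  00011(✓)  00100(✓)  00110(✓)  01001(✓)  01010(✓)  01011(✓)  01110(✓)  10011(✓)  10100(✓)  10110(✓)  10111(✓)  11110(✓)
size-2^1 implicants → -0011  -0100(✓)  -0110(✓)  -1110(✓)  0-010(✓)  0-011(✓)  0-110(✓)  00-00(✓)  00-10(✓)  000-0(✓)  0001-(✓)  001-0(✓)  01-10(✓)  010-1  0101-(✓)  1-110(✓)  10-11  101-0(✓)  1011-
size-2^2 implicants → --110  -01-0  0--10  0-01-  00--0
Unchecked terms (primes): --110, -0011, -01-0, 0--10, 0-01-, 00--0, 010-1, 10-11, 1011-
Minterm coverage:
  m0 ⊆ 00--0 [E]
  m2 ⊆ 0--10,0-01-,00--0
  m3 ⊆ -0011,0-01-
  m4 ⊆ -01-0,00--0
  m6 ⊆ --110,-01-0,0--10,00--0
  m9 ⊆ 010-1 [E]
  m10 ⊆ 0--10,0-01-
  m11 ⊆ 0-01-,010-1
  m14 ⊆ --110,0--10
  m19 ⊆ -0011,10-11
  m20 ⊆ -01-0 [E]
  m22 ⊆ --110,-01-0,1011-
  m30 ⊆ --110 [E]
E = {--110, -01-0, 00--0, 010-1}
Petrick residual → -0011, 0--10
Cover = cde' + b'c'de + b'ce' + a'de' + a'b'e' + a'bc'e  |cover|=6

6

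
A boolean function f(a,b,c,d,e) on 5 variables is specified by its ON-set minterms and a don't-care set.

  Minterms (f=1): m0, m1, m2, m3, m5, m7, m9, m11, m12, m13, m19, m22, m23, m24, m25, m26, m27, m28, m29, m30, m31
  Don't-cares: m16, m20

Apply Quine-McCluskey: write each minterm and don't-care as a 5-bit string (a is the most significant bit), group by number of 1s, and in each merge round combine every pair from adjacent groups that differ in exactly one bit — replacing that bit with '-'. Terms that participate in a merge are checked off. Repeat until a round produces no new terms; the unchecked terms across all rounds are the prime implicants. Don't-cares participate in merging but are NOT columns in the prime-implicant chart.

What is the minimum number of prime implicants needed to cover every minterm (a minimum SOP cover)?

7

Round 0: 00000✓ 00001✓ 00010✓ 00011✓ 00101✓ 00111✓ 01001✓ 01011✓ 01100✓ 01101✓ 10000✓ 10011✓ 10100✓ 10110✓ 10111✓ 11000✓ 11001✓ 11010✓ 11011✓ 11100✓ 11101✓ 11110✓ 11111✓
Round 1: -0000 -0011✓ -0111✓ -1001✓ -1011✓ -1100✓ -1101✓ 0-001✓ 0-011✓ 0-101✓ 00-01✓ 00-11✓ 000-0✓ 000-1✓ 0000-✓ 0001-✓ 001-1✓ 01-01✓ 010-1✓ 0110-✓ 1-000✓ 1-011✓ 1-100✓ 1-110✓ 1-111✓ 10-00✓ 10-11✓ 101-0✓ 1011-✓ 11-00✓ 11-01✓ 11-10✓ 11-11✓ 110-0✓ 110-1✓ 1100-✓ 1101-✓ 111-0✓ 111-1✓ 1110-✓ 1111-✓
Round 2: --011 -0-11 -1-01 -10-1 -110- 0--01 0-0-1 00--1 000-- 1--00 1--11 1-1-0 1-11- 11--0✓ 11--1✓ 11-0-✓ 11-1-✓ 110--✓ 111--✓
Round 3: 11---
PIs = {--011, -0-11, -0000, -1-01, -10-1, -110-, 0--01, 0-0-1, 00--1, 000--, 1--00, 1--11, 1-1-0, 1-11-, 11---}
Coverage chart:
  m0: -0000,000--
  m1: 0--01,0-0-1,00--1,000--
  m2: 000-- ←essential
  m3: --011,-0-11,0-0-1,00--1,000--
  m5: 0--01,00--1
  m7: -0-11,00--1
  m9: -1-01,-10-1,0--01,0-0-1
  m11: --011,-10-1,0-0-1
  m12: -110- ←essential
  m13: -1-01,-110-,0--01
  m19: --011,-0-11,1--11
  m22: 1-1-0,1-11-
  m23: -0-11,1--11,1-11-
  m24: 1--00,11---
  m25: -1-01,-10-1,11---
  m26: 11--- ←essential
  m27: --011,-10-1,1--11,11---
  m28: -110-,1--00,1-1-0,11---
  m29: -1-01,-110-,11---
  m30: 1-1-0,1-11-,11---
  m31: 1--11,1-11-,11---
Essential: -110-, 000--, 11---
Petrick residual → --011, -0-11, 0--01, 1-1-0
Min cover (7 terms): c'de + b'de + bcd' + a'd'e + a'b'c' + ace' + ab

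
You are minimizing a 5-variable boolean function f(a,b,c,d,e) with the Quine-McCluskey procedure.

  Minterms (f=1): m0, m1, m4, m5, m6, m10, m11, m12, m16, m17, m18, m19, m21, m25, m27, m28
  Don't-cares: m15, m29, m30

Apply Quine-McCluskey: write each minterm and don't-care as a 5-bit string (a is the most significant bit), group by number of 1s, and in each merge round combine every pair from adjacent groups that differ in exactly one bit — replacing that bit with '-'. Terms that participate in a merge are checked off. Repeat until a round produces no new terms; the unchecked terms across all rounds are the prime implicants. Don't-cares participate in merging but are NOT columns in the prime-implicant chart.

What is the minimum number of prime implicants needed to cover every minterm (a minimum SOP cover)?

Round 0: 00000✓ 00001✓ 00100✓ 00101✓ 00110✓ 01010✓ 01011✓ 01100✓ 01111✓ 10000✓ 10001✓ 10010✓ 10011✓ 10101✓ 11001✓ 11011✓ 11100✓ 11101✓ 11110✓
Round 1: -0000✓ -0001✓ -0101✓ -1011 -1100 0-100 00-00✓ 00-01✓ 0000-✓ 001-0 0010-✓ 01-11 0101- 1-001✓ 1-011✓ 1-101✓ 10-01✓ 100-0✓ 100-1✓ 1000-✓ 1001-✓ 11-01✓ 110-1✓ 111-0 1110-
Round 2: -0-01 -000- 00-0- 1--01 1-0-1 100--
PIs = {-0-01, -000-, -1011, -1100, 0-100, 00-0-, 001-0, 01-11, 0101-, 1--01, 1-0-1, 100--, 111-0, 1110-}
Coverage chart:
  m0: -000-,00-0-
  m1: -0-01,-000-,00-0-
  m4: 0-100,00-0-,001-0
  m5: -0-01,00-0-
  m6: 001-0 ←essential
  m10: 0101- ←essential
  m11: -1011,01-11,0101-
  m12: -1100,0-100
  m16: -000-,100--
  m17: -0-01,-000-,1--01,1-0-1,100--
  m18: 100-- ←essential
  m19: 1-0-1,100--
  m21: -0-01,1--01
  m25: 1--01,1-0-1
  m27: -1011,1-0-1
  m28: -1100,111-0,1110-
Essential: 001-0, 0101-, 100--
Petrick residual → -0-01, -000-, -1100, 1-0-1
Min cover (7 terms): b'd'e + b'c'd' + bcd'e' + a'b'ce' + a'bc'd + ac'e + ab'c'

7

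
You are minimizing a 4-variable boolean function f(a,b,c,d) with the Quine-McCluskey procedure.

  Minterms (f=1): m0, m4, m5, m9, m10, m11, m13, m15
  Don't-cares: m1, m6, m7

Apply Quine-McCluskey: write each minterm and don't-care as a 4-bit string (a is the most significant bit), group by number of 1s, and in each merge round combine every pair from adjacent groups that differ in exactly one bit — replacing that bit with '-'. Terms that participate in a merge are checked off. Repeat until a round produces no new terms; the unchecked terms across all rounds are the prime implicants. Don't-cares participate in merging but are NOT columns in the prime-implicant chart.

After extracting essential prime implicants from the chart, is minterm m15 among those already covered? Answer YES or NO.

size-2^0 implicants → 0000(✓)  0001(✓)  0100(✓)  0101(✓)  0110(✓)  0111(✓)  1001(✓)  1010(✓)  1011(✓)  1101(✓)  1111(✓)
size-2^1 implicants → -001(✓)  -101(✓)  -111(✓)  0-00(✓)  0-01(✓)  000-(✓)  01-0(✓)  01-1(✓)  010-(✓)  011-(✓)  1-01(✓)  1-11(✓)  10-1(✓)  101-  11-1(✓)
size-2^2 implicants → --01  -1-1  0-0-  01--  1--1
Unchecked terms (primes): --01, -1-1, 0-0-, 01--, 1--1, 101-
Minterm coverage:
  m0 ⊆ 0-0- [E]
  m4 ⊆ 0-0-,01--
  m5 ⊆ --01,-1-1,0-0-,01--
  m9 ⊆ --01,1--1
  m10 ⊆ 101- [E]
  m11 ⊆ 1--1,101-
  m13 ⊆ --01,-1-1,1--1
  m15 ⊆ -1-1,1--1
E = {0-0-, 101-}

NO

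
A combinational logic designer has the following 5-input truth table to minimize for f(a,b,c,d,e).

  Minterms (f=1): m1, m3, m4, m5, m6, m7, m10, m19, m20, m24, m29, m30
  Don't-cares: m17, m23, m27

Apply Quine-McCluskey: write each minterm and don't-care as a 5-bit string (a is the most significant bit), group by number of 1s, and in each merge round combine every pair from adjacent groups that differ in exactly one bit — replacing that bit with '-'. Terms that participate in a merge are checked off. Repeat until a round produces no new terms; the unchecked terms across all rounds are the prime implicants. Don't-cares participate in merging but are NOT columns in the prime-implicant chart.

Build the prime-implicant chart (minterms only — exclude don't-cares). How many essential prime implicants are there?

6

[col 0] 00001*, 00011*, 00100*, 00101*, 00110*, 00111*, 01010, 10001*, 10011*, 10100*, 10111*, 11000, 11011*, 11101, 11110
[col 1] -0001*, -0011*, -0100, -0111*, 00-01*, 00-11*, 000-1*, 001-0*, 001-1*, 0010-*, 0011-*, 1-011, 10-11*, 100-1*
[col 2] -0-11, -00-1, 00--1, 001--
Prime implicants: -0-11, -00-1, -0100, 00--1, 001--, 01010, 1-011, 11000, 11101, 11110
PI chart (minterm → PIs covering it):
  1 | -00-1,00--1
  3 | -0-11,-00-1,00--1
  4 | -0100,001--
  5 | 00--1,001--
  6 | 001--  (sole → essential)
  7 | -0-11,00--1,001--
  10 | 01010  (sole → essential)
  19 | -0-11,-00-1,1-011
  20 | -0100  (sole → essential)
  24 | 11000  (sole → essential)
  29 | 11101  (sole → essential)
  30 | 11110  (sole → essential)
Essential prime implicants: -0100, 001--, 01010, 11000, 11101, 11110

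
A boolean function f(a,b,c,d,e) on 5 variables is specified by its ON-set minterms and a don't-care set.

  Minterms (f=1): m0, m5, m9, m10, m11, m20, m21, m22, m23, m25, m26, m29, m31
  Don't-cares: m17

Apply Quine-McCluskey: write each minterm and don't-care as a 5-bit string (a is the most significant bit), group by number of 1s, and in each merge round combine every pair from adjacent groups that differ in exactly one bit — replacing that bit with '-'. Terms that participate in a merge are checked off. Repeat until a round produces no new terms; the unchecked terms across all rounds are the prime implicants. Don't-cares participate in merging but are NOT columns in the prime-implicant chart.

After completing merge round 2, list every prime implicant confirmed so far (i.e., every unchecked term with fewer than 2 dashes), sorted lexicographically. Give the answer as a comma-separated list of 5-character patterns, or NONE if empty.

Round 0: 00000 00101✓ 01001✓ 01010✓ 01011✓ 10001✓ 10100✓ 10101✓ 10110✓ 10111✓ 11001✓ 11010✓ 11101✓ 11111✓
Round 1: -0101 -1001 -1010 010-1 0101- 1-001✓ 1-101✓ 1-111✓ 10-01✓ 101-0✓ 101-1✓ 1010-✓ 1011-✓ 11-01✓ 111-1✓
Round 2: 1--01 1-1-1 101--
PIs = {-0101, -1001, -1010, 00000, 010-1, 0101-, 1--01, 1-1-1, 101--}

-0101, -1001, -1010, 00000, 010-1, 0101-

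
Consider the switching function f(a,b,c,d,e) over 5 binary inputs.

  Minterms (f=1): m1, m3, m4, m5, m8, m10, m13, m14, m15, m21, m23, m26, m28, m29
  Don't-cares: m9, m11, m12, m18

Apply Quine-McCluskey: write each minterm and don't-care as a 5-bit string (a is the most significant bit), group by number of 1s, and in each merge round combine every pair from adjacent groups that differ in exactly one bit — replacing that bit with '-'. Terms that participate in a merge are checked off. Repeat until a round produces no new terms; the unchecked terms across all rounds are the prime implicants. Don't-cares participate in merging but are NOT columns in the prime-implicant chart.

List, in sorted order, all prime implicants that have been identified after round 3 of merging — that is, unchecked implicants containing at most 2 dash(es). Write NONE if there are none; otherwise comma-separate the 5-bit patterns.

size-2^0 implicants → 00001(✓)  00011(✓)  00100(✓)  00101(✓)  01000(✓)  01001(✓)  01010(✓)  01011(✓)  01100(✓)  01101(✓)  01110(✓)  01111(✓)  10010(✓)  10101(✓)  10111(✓)  11010(✓)  11100(✓)  11101(✓)
size-2^1 implicants → -0101(✓)  -1010  -1100(✓)  -1101(✓)  0-001(✓)  0-011(✓)  0-100(✓)  0-101(✓)  00-01(✓)  000-1(✓)  0010-(✓)  01-00(✓)  01-01(✓)  01-10(✓)  01-11(✓)  010-0(✓)  010-1(✓)  0100-(✓)  0101-(✓)  011-0(✓)  011-1(✓)  0110-(✓)  0111-(✓)  1-010  1-101(✓)  101-1  1110-(✓)
size-2^2 implicants → --101  -110-  0--01  0-0-1  0-10-  01--0(✓)  01--1(✓)  01-0-(✓)  01-1-(✓)  010--(✓)  011--(✓)
size-2^3 implicants → 01---
Unchecked terms (primes): --101, -1010, -110-, 0--01, 0-0-1, 0-10-, 01---, 1-010, 101-1

--101, -1010, -110-, 0--01, 0-0-1, 0-10-, 1-010, 101-1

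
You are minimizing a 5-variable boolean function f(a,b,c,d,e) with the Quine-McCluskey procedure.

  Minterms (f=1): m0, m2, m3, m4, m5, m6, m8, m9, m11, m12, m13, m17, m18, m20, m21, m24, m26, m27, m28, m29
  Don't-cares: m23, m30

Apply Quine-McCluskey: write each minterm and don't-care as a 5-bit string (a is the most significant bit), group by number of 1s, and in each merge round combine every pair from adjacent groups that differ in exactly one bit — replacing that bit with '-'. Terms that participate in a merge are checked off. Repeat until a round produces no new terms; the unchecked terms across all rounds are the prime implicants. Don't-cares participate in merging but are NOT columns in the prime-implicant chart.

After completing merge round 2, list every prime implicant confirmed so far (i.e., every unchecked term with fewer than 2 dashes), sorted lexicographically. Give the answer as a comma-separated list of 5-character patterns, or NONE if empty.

-0010, -1011, 0-011, 0001-, 010-1, 1-010, 10-01, 101-1, 1101-

Round 0: 00000✓ 00010✓ 00011✓ 00100✓ 00101✓ 00110✓ 01000✓ 01001✓ 01011✓ 01100✓ 01101✓ 10001✓ 10010✓ 10100✓ 10101✓ 10111✓ 11000✓ 11010✓ 11011✓ 11100✓ 11101✓ 11110✓
Round 1: -0010 -0100✓ -0101✓ -1000✓ -1011 -1100✓ -1101✓ 0-000✓ 0-011 0-100✓ 0-101✓ 00-00✓ 00-10✓ 000-0✓ 0001- 001-0✓ 0010-✓ 01-00✓ 01-01✓ 010-1 0100-✓ 0110-✓ 1-010 1-100✓ 1-101✓ 10-01 101-1 1010-✓ 11-00✓ 11-10✓ 110-0✓ 1101- 111-0✓ 1110-✓
Round 2: --100✓ --101✓ -010-✓ -1-00 -110-✓ 0--00 0-10-✓ 00--0 01-0- 1-10-✓ 11--0
Round 3: --10-
PIs = {--10-, -0010, -1-00, -1011, 0--00, 0-011, 00--0, 0001-, 01-0-, 010-1, 1-010, 10-01, 101-1, 11--0, 1101-}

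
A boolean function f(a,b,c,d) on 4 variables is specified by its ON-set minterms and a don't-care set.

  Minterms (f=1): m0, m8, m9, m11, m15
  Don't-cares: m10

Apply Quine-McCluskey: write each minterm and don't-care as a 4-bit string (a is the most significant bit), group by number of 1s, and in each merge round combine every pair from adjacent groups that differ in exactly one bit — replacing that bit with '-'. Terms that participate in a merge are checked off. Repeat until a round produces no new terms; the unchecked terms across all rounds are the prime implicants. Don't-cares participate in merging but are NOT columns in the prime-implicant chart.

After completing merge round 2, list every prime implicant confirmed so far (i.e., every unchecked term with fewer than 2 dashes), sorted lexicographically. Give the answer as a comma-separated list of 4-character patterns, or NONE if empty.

size-2^0 implicants → 0000(✓)  1000(✓)  1001(✓)  1010(✓)  1011(✓)  1111(✓)
size-2^1 implicants → -000  1-11  10-0(✓)  10-1(✓)  100-(✓)  101-(✓)
size-2^2 implicants → 10--
Unchecked terms (primes): -000, 1-11, 10--

-000, 1-11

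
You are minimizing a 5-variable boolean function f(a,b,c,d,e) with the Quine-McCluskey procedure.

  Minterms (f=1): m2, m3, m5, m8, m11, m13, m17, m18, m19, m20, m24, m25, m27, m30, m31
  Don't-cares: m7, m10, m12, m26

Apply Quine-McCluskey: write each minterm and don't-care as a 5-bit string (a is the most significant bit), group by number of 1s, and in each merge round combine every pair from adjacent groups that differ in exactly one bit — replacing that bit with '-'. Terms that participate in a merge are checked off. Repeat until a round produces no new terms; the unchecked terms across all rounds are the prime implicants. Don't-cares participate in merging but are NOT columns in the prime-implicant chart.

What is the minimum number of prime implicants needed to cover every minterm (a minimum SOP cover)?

6

[col 0] 00010*, 00011*, 00101*, 00111*, 01000*, 01010*, 01011*, 01100*, 01101*, 10001*, 10010*, 10011*, 10100, 11000*, 11001*, 11010*, 11011*, 11110*, 11111*
[col 1] -0010*, -0011*, -1000*, -1010*, -1011*, 0-010*, 0-011*, 0-101, 00-11, 0001-*, 001-1, 01-00, 010-0*, 0101-*, 0110-, 1-001*, 1-010*, 1-011*, 100-1*, 1001-*, 11-10*, 11-11*, 110-0*, 110-1*, 1100-*, 1101-*, 1111-*
[col 2] --010*, --011*, -001-*, -10-0, -101-*, 0-01-*, 1-0-1, 1-01-*, 11-1-, 110--
[col 3] --01-
Prime implicants: --01-, -10-0, 0-101, 00-11, 001-1, 01-00, 0110-, 1-0-1, 10100, 11-1-, 110--
PI chart (minterm → PIs covering it):
  2 | --01-  (sole → essential)
  3 | --01-,00-11
  5 | 0-101,001-1
  8 | -10-0,01-00
  11 | --01-  (sole → essential)
  13 | 0-101,0110-
  17 | 1-0-1  (sole → essential)
  18 | --01-  (sole → essential)
  19 | --01-,1-0-1
  20 | 10100  (sole → essential)
  24 | -10-0,110--
  25 | 1-0-1,110--
  27 | --01-,1-0-1,11-1-,110--
  30 | 11-1-  (sole → essential)
  31 | 11-1-  (sole → essential)
Essential prime implicants: --01-, 1-0-1, 10100, 11-1-
Petrick residual → -10-0, 0-101
Minimum SOP uses 6 PIs: c'd + bc'e' + a'cd'e + ac'e + ab'cd'e' + abd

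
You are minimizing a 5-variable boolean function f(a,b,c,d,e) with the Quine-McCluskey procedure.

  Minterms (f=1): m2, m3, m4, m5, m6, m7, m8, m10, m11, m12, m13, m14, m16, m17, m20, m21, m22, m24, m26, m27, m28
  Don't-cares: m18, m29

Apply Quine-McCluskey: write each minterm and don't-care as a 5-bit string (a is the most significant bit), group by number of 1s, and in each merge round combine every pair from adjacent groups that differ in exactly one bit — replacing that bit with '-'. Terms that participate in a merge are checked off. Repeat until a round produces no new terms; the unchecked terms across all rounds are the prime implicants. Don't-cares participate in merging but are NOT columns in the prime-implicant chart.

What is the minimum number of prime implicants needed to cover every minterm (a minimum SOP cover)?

[col 0] 00010*, 00011*, 00100*, 00101*, 00110*, 00111*, 01000*, 01010*, 01011*, 01100*, 01101*, 01110*, 10000*, 10001*, 10010*, 10100*, 10101*, 10110*, 11000*, 11010*, 11011*, 11100*, 11101*
[col 1] -0010*, -0100*, -0101*, -0110*, -1000*, -1010*, -1011*, -1100*, -1101*, 0-010*, 0-011*, 0-100*, 0-101*, 0-110*, 00-10*, 00-11*, 0001-*, 001-0*, 001-1*, 0010-*, 0011-*, 01-00*, 01-10*, 010-0*, 0101-*, 011-0*, 0110-*, 1-000*, 1-010*, 1-100*, 1-101*, 10-00*, 10-01*, 10-10*, 100-0*, 1000-*, 101-0*, 1010-*, 11-00*, 110-0*, 1101-*, 1110-*
[col 2] --010, --100*, --101*, -0-10, -01-0, -010-*, -1-00, -10-0, -101-, -110-*, 0--10, 0-01-, 0-1-0, 0-10-*, 00-1-, 001--, 01--0, 1--00, 1-0-0, 1-10-*, 10--0, 10-0-
[col 3] --10-
Prime implicants: --010, --10-, -0-10, -01-0, -1-00, -10-0, -101-, 0--10, 0-01-, 0-1-0, 00-1-, 001--, 01--0, 1--00, 1-0-0, 10--0, 10-0-
PI chart (minterm → PIs covering it):
  2 | --010,-0-10,0--10,0-01-,00-1-
  3 | 0-01-,00-1-
  4 | --10-,-01-0,0-1-0,001--
  5 | --10-,001--
  6 | -0-10,-01-0,0--10,0-1-0,00-1-,001--
  7 | 00-1-,001--
  8 | -1-00,-10-0,01--0
  10 | --010,-10-0,-101-,0--10,0-01-,01--0
  11 | -101-,0-01-
  12 | --10-,-1-00,0-1-0,01--0
  13 | --10-  (sole → essential)
  14 | 0--10,0-1-0,01--0
  16 | 1--00,1-0-0,10--0,10-0-
  17 | 10-0-  (sole → essential)
  20 | --10-,-01-0,1--00,10--0,10-0-
  21 | --10-,10-0-
  22 | -0-10,-01-0,10--0
  24 | -1-00,-10-0,1--00,1-0-0
  26 | --010,-10-0,-101-,1-0-0
  27 | -101-  (sole → essential)
  28 | --10-,-1-00,1--00
Essential prime implicants: --10-, -101-, 10-0-
Petrick residual → -0-10, -1-00, 0--10, 00-1-
Minimum SOP uses 7 PIs: cd' + b'de' + bd'e' + bc'd + a'de' + a'b'd + ab'd'

7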